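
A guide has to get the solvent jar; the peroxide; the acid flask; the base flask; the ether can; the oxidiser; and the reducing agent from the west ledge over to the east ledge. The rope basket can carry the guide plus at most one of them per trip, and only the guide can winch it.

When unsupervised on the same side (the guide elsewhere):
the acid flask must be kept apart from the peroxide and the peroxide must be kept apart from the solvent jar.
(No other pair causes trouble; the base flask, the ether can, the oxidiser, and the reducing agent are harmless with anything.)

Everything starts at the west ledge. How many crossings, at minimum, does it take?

Counting alone: the guide can take at most 1 across per trip to the east ledge, so moving all 7 needs at least 7 loaded trips out, with a return between consecutive ones — at least 13 crossings.
The safety rule pushes this higher. Following every safe sequence of crossings, the most of the 7 that can be at the east ledge as the rope basket arrives there on crossing 13 is 6 — never all 7.
So no plan with fewer than 15 crossings exists, and this one achieves 15:
1. Guide goes to the east ledge with the peroxide.
2. Guide goes back to the west ledge alone.
3. Guide goes to the east ledge with the solvent jar.
4. Guide goes back to the west ledge with the peroxide.
5. Guide goes to the east ledge with the acid flask.
6. Guide goes back to the west ledge alone.
7. Guide goes to the east ledge with the base flask.
8. Guide goes back to the west ledge alone.
9. Guide goes to the east ledge with the ether can.
10. Guide goes back to the west ledge alone.
11. Guide goes to the east ledge with the oxidiser.
12. Guide goes back to the west ledge alone.
13. Guide goes to the east ledge with the reducing agent.
14. Guide goes back to the west ledge alone.
15. Guide goes to the east ledge with the peroxide.

15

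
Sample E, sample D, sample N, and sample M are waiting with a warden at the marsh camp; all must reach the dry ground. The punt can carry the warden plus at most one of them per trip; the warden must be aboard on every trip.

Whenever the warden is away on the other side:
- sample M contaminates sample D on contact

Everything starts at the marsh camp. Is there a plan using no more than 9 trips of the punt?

Yes — this plan uses 7 crossings (≤ 9):
1. Warden goes to the dry ground with sample D.  [the marsh camp: sample E, sample M, sample N | the dry ground: sample D]
2. Warden goes back to the marsh camp alone.  [the marsh camp: sample E, sample M, sample N | the dry ground: sample D]
3. Warden goes to the dry ground with sample E.  [the marsh camp: sample M, sample N | the dry ground: sample D, sample E]
4. Warden goes back to the marsh camp alone.  [the marsh camp: sample M, sample N | the dry ground: sample D, sample E]
5. Warden goes to the dry ground with sample N.  [the marsh camp: sample M | the dry ground: sample D, sample E, sample N]
6. Warden goes back to the marsh camp alone.  [the marsh camp: sample M | the dry ground: sample D, sample E, sample N]
7. Warden goes to the dry ground with sample M.  [the marsh camp: — | the dry ground: sample D, sample E, sample M, sample N]

Yes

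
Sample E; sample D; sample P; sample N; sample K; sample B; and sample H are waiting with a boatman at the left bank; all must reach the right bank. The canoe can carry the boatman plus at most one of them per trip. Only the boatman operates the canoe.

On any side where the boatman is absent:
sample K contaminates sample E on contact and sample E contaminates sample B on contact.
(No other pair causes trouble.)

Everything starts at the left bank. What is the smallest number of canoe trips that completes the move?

Counting alone: the boatman can take at most 1 across per trip to the right bank, so moving all 7 needs at least 7 loaded trips out, with a return between consecutive ones — at least 13 crossings.
The safety rule pushes this higher. Following every safe sequence of crossings, the most of the 7 that can be at the right bank as the canoe arrives there on crossing 13 is 6 — never all 7.
So no plan with fewer than 15 crossings exists, and this one achieves 15:
1. Boatman goes to the right bank with sample E.  [the left bank: sample B, sample D, sample H, sample K, sample N, sample P | the right bank: sample E]
2. Boatman goes back to the left bank alone.  [the left bank: sample B, sample D, sample H, sample K, sample N, sample P | the right bank: sample E]
3. Boatman goes to the right bank with sample D.  [the left bank: sample B, sample H, sample K, sample N, sample P | the right bank: sample D, sample E]
4. Boatman goes back to the left bank alone.  [the left bank: sample B, sample H, sample K, sample N, sample P | the right bank: sample D, sample E]
5. Boatman goes to the right bank with sample P.  [the left bank: sample B, sample H, sample K, sample N | the right bank: sample D, sample E, sample P]
6. Boatman goes back to the left bank alone.  [the left bank: sample B, sample H, sample K, sample N | the right bank: sample D, sample E, sample P]
7. Boatman goes to the right bank with sample N.  [the left bank: sample B, sample H, sample K | the right bank: sample D, sample E, sample N, sample P]
8. Boatman goes back to the left bank alone.  [the left bank: sample B, sample H, sample K | the right bank: sample D, sample E, sample N, sample P]
9. Boatman goes to the right bank with sample K.  [the left bank: sample B, sample H | the right bank: sample D, sample E, sample K, sample N, sample P]
10. Boatman goes back to the left bank with sample E.  [the left bank: sample B, sample E, sample H | the right bank: sample D, sample K, sample N, sample P]
11. Boatman goes to the right bank with sample B.  [the left bank: sample E, sample H | the right bank: sample B, sample D, sample K, sample N, sample P]
12. Boatman goes back to the left bank alone.  [the left bank: sample E, sample H | the right bank: sample B, sample D, sample K, sample N, sample P]
13. Boatman goes to the right bank with sample H.  [the left bank: sample E | the right bank: sample B, sample D, sample H, sample K, sample N, sample P]
14. Boatman goes back to the left bank alone.  [the left bank: sample E | the right bank: sample B, sample D, sample H, sample K, sample N, sample P]
15. Boatman goes to the right bank with sample E.  [the left bank: — | the right bank: sample B, sample D, sample E, sample H, sample K, sample N, sample P]

15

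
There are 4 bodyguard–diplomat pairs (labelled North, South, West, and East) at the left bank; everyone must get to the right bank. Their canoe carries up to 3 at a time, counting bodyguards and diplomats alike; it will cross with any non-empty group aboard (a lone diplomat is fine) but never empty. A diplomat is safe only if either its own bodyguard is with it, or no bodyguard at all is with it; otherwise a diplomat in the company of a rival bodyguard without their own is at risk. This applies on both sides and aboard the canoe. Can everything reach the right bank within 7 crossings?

Counting alone: each trip to the right bank takes at most 3 across and each return brings at least 1 back, so after t trips out (and t−1 returns) at most 3t − (t−1) of the 8 are across; that first reaches 8 at t = 4, so at least 7 crossings are needed.
The safety rule pushes this higher. Following every safe sequence of crossings, the most of the 8 that can be at the right bank as the canoe arrives there on crossing 7 is 7 — never all 8.
So the move cannot be finished within 7 crossings. (The shortest complete plan takes 9:)
1. bodyguard North and diplomat North cross → the right bank.
2. bodyguard North crosses ← the left bank.
3. bodyguard North, bodyguard South, and diplomat South cross → the right bank.
4. bodyguard North and diplomat North cross ← the left bank.
5. bodyguard East, bodyguard North, and bodyguard West cross → the right bank.
6. diplomat South crosses ← the left bank.
7. diplomat North and diplomat South cross → the right bank.
8. diplomat North crosses ← the left bank.
9. diplomat East, diplomat North, and diplomat West cross → the right bank.

No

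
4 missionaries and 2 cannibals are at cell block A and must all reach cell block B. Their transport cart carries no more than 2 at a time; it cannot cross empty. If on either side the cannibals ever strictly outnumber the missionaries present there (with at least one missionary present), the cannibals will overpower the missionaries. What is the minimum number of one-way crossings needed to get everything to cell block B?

9

Counting alone: each trip to cell block B takes at most 2 across and each return brings at least 1 back, so after t trips out (and t−1 returns) at most 2t − (t−1) of the 6 are across; that first reaches 6 at t = 5, so at least 9 crossings are needed.
The plan below uses exactly 9 crossings, so it is optimal:
1. 2 cannibals → cell block B.  (cell block A: 4M 0C; cell block B: 0M 2C)
2. 1 cannibal ← cell block A.  (cell block A: 4M 1C; cell block B: 0M 1C)
3. 2 missionaries → cell block B.  (cell block A: 2M 1C; cell block B: 2M 1C)
4. 1 cannibal ← cell block A.  (cell block A: 2M 2C; cell block B: 2M 0C)
5. 2 cannibals → cell block B.  (cell block A: 2M 0C; cell block B: 2M 2C)
6. 1 cannibal ← cell block A.  (cell block A: 2M 1C; cell block B: 2M 1C)
7. 1 missionary and 1 cannibal → cell block B.  (cell block A: 1M 0C; cell block B: 3M 2C)
8. 1 cannibal ← cell block A.  (cell block A: 1M 1C; cell block B: 3M 1C)
9. 1 missionary and 1 cannibal → cell block B.  (cell block A: 0M 0C; cell block B: 4M 2C)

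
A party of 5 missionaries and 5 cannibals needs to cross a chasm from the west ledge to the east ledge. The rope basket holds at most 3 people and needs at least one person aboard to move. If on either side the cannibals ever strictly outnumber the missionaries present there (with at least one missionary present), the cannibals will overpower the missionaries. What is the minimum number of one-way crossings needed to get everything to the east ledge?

Counting alone: each trip to the east ledge takes at most 3 across and each return brings at least 1 back, so after t trips out (and t−1 returns) at most 3t − (t−1) of the 10 are across; that first reaches 10 at t = 5, so at least 9 crossings are needed.
The safety rule pushes this higher. Following every safe sequence of crossings, the most of the 10 that can be at the east ledge as the rope basket arrives there on crossing 9 is 9 — never all 10.
So no plan with fewer than 11 crossings exists, and this one achieves 11:
1. 2 cannibals → the east ledge.  (the west ledge: 5M 3C; the east ledge: 0M 2C)
2. 1 cannibal ← the west ledge.  (the west ledge: 5M 4C; the east ledge: 0M 1C)
3. 3 cannibals → the east ledge.  (the west ledge: 5M 1C; the east ledge: 0M 4C)
4. 1 cannibal ← the west ledge.  (the west ledge: 5M 2C; the east ledge: 0M 3C)
5. 3 missionaries → the east ledge.  (the west ledge: 2M 2C; the east ledge: 3M 3C)
6. 1 missionary and 1 cannibal ← the west ledge.  (the west ledge: 3M 3C; the east ledge: 2M 2C)
7. 3 missionaries → the east ledge.  (the west ledge: 0M 3C; the east ledge: 5M 2C)
8. 1 cannibal ← the west ledge.  (the west ledge: 0M 4C; the east ledge: 5M 1C)
9. 2 cannibals → the east ledge.  (the west ledge: 0M 2C; the east ledge: 5M 3C)
10. 1 cannibal ← the west ledge.  (the west ledge: 0M 3C; the east ledge: 5M 2C)
11. 3 cannibals → the east ledge.  (the west ledge: 0M 0C; the east ledge: 5M 5C)

11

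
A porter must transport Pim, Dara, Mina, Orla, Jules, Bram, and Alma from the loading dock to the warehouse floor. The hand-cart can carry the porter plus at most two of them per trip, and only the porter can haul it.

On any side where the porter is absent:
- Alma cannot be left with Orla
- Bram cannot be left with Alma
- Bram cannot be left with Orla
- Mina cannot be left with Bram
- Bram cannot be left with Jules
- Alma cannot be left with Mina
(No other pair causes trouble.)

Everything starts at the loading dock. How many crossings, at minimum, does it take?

11

Counting alone: the porter can take at most 2 across per trip to the warehouse floor, so moving all 7 needs at least 4 loaded trips out, with a return between consecutive ones — at least 7 crossings.
The safety rule pushes this higher. Following every safe sequence of crossings, the most of the 7 that can be at the warehouse floor as the hand-cart arrives there on crossings 7, 9 is 5, 6 respectively — never all 7.
So no plan with fewer than 11 crossings exists, and this one achieves 11:
1. Porter goes to the warehouse floor with Alma and Bram.  [the loading dock: Dara, Jules, Mina, Orla, Pim | the warehouse floor: Alma, Bram]
2. Porter goes back to the loading dock with Bram.  [the loading dock: Bram, Dara, Jules, Mina, Orla, Pim | the warehouse floor: Alma]
3. Porter goes to the warehouse floor with Bram and Pim.  [the loading dock: Dara, Jules, Mina, Orla | the warehouse floor: Alma, Bram, Pim]
4. Porter goes back to the loading dock with Bram.  [the loading dock: Bram, Dara, Jules, Mina, Orla | the warehouse floor: Alma, Pim]
5. Porter goes to the warehouse floor with Bram and Dara.  [the loading dock: Jules, Mina, Orla | the warehouse floor: Alma, Bram, Dara, Pim]
6. Porter goes back to the loading dock with Bram.  [the loading dock: Bram, Jules, Mina, Orla | the warehouse floor: Alma, Dara, Pim]
7. Porter goes to the warehouse floor with Bram and Jules.  [the loading dock: Mina, Orla | the warehouse floor: Alma, Bram, Dara, Jules, Pim]
8. Porter goes back to the loading dock with Bram.  [the loading dock: Bram, Mina, Orla | the warehouse floor: Alma, Dara, Jules, Pim]
9. Porter goes to the warehouse floor with Mina and Orla.  [the loading dock: Bram | the warehouse floor: Alma, Dara, Jules, Mina, Orla, Pim]
10. Porter goes back to the loading dock with Alma.  [the loading dock: Alma, Bram | the warehouse floor: Dara, Jules, Mina, Orla, Pim]
11. Porter goes to the warehouse floor with Alma and Bram.  [the loading dock: — | the warehouse floor: Alma, Bram, Dara, Jules, Mina, Orla, Pim]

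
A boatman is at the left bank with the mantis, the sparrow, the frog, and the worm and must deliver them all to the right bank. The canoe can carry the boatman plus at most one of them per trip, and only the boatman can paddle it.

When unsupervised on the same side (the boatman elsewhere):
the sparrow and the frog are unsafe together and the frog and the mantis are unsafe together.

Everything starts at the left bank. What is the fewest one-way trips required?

Counting alone: the boatman can take at most 1 across per trip to the right bank, so moving all 4 needs at least 4 loaded trips out, with a return between consecutive ones — at least 7 crossings.
The safety rule pushes this higher. Following every safe sequence of crossings, the most of the 4 that can be at the right bank as the canoe arrives there on crossing 7 is 3 — never all 4.
So no plan with fewer than 9 crossings exists, and this one achieves 9:
1. Boatman goes to the right bank with the frog.  [the left bank: the mantis, the sparrow, the worm | the right bank: the frog]
2. Boatman goes back to the left bank alone.  [the left bank: the mantis, the sparrow, the worm | the right bank: the frog]
3. Boatman goes to the right bank with the mantis.  [the left bank: the sparrow, the worm | the right bank: the frog, the mantis]
4. Boatman goes back to the left bank with the frog.  [the left bank: the frog, the sparrow, the worm | the right bank: the mantis]
5. Boatman goes to the right bank with the sparrow.  [the left bank: the frog, the worm | the right bank: the mantis, the sparrow]
6. Boatman goes back to the left bank alone.  [the left bank: the frog, the worm | the right bank: the mantis, the sparrow]
7. Boatman goes to the right bank with the worm.  [the left bank: the frog | the right bank: the mantis, the sparrow, the worm]
8. Boatman goes back to the left bank alone.  [the left bank: the frog | the right bank: the mantis, the sparrow, the worm]
9. Boatman goes to the right bank with the frog.  [the left bank: — | the right bank: the frog, the mantis, the sparrow, the worm]

9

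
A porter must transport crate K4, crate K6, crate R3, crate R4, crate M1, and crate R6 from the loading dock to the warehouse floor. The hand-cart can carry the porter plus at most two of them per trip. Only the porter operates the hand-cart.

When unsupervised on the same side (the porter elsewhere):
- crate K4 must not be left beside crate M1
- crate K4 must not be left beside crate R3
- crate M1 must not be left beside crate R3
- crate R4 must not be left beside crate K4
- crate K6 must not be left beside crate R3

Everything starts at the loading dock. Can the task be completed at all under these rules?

1. Porter goes to the warehouse floor with crate K4 and crate R3.
2. Porter goes back to the loading dock with crate K4.
3. Porter goes to the warehouse floor with crate K4 and crate K6.
4. Porter goes back to the loading dock with crate R3.
5. Porter goes to the warehouse floor with crate R3 and crate R6.
6. Porter goes back to the loading dock with crate R3.
7. Porter goes to the warehouse floor with crate M1 and crate R4.
8. Porter goes back to the loading dock with crate K4.
9. Porter goes to the warehouse floor with crate K4 and crate R3.

Yes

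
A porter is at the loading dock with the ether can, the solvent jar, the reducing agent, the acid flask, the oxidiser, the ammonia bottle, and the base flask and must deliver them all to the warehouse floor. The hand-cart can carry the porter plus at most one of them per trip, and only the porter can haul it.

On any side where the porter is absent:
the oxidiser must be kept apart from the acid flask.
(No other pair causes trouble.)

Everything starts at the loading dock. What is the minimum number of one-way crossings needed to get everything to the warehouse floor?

13

Counting alone: the porter can take at most 1 across per trip to the warehouse floor, so moving all 7 needs at least 7 loaded trips out, with a return between consecutive ones — at least 13 crossings.
The plan below uses exactly 13 crossings, so it is optimal:
1. Porter goes to the warehouse floor with the acid flask.  [the loading dock: the ammonia bottle, the base flask, the ether can, the oxidiser, the reducing agent, the solvent jar | the warehouse floor: the acid flask]
2. Porter goes back to the loading dock alone.  [the loading dock: the ammonia bottle, the base flask, the ether can, the oxidiser, the reducing agent, the solvent jar | the warehouse floor: the acid flask]
3. Porter goes to the warehouse floor with the ether can.  [the loading dock: the ammonia bottle, the base flask, the oxidiser, the reducing agent, the solvent jar | the warehouse floor: the acid flask, the ether can]
4. Porter goes back to the loading dock alone.  [the loading dock: the ammonia bottle, the base flask, the oxidiser, the reducing agent, the solvent jar | the warehouse floor: the acid flask, the ether can]
5. Porter goes to the warehouse floor with the solvent jar.  [the loading dock: the ammonia bottle, the base flask, the oxidiser, the reducing agent | the warehouse floor: the acid flask, the ether can, the solvent jar]
6. Porter goes back to the loading dock alone.  [the loading dock: the ammonia bottle, the base flask, the oxidiser, the reducing agent | the warehouse floor: the acid flask, the ether can, the solvent jar]
7. Porter goes to the warehouse floor with the reducing agent.  [the loading dock: the ammonia bottle, the base flask, the oxidiser | the warehouse floor: the acid flask, the ether can, the reducing agent, the solvent jar]
8. Porter goes back to the loading dock alone.  [the loading dock: the ammonia bottle, the base flask, the oxidiser | the warehouse floor: the acid flask, the ether can, the reducing agent, the solvent jar]
9. Porter goes to the warehouse floor with the ammonia bottle.  [the loading dock: the base flask, the oxidiser | the warehouse floor: the acid flask, the ammonia bottle, the ether can, the reducing agent, the solvent jar]
10. Porter goes back to the loading dock alone.  [the loading dock: the base flask, the oxidiser | the warehouse floor: the acid flask, the ammonia bottle, the ether can, the reducing agent, the solvent jar]
11. Porter goes to the warehouse floor with the base flask.  [the loading dock: the oxidiser | the warehouse floor: the acid flask, the ammonia bottle, the base flask, the ether can, the reducing agent, the solvent jar]
12. Porter goes back to the loading dock alone.  [the loading dock: the oxidiser | the warehouse floor: the acid flask, the ammonia bottle, the base flask, the ether can, the reducing agent, the solvent jar]
13. Porter goes to the warehouse floor with the oxidiser.  [the loading dock: — | the warehouse floor: the acid flask, the ammonia bottle, the base flask, the ether can, the oxidiser, the reducing agent, the solvent jar]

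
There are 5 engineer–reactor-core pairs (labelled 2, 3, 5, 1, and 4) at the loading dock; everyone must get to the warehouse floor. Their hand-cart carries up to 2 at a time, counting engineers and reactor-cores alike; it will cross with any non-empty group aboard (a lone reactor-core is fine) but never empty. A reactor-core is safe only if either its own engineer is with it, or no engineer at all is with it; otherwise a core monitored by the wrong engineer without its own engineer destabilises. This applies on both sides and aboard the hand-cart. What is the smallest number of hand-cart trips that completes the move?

Following every safe sequence of crossings from the start, the most of the 10 that can be at the warehouse floor as the hand-cart arrives there on crossings 1, 3, 5, 7 is 2, 3, 4, 5 respectively; the best ever achieved is 5 of 10.
From crossing 9 on, no configuration arises that was not already reachable earlier: only 82 distinct safe configurations (who is on which side, and where the hand-cart is) can ever be reached, none of them has everyone across, and every continuation just revisits them. So no valid plan exists.

impossible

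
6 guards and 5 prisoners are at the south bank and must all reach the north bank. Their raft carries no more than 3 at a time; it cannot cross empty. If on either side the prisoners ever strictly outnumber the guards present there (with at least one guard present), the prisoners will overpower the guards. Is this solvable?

1. 3 prisoners → the north bank.  (the south bank: 6G 2P; the north bank: 0G 3P)
2. 1 prisoner ← the south bank.  (the south bank: 6G 3P; the north bank: 0G 2P)
3. 3 guards → the north bank.  (the south bank: 3G 3P; the north bank: 3G 2P)
4. 1 guard ← the south bank.  (the south bank: 4G 3P; the north bank: 2G 2P)
5. 2 guards and 1 prisoner → the north bank.  (the south bank: 2G 2P; the north bank: 4G 3P)
6. 1 guard ← the south bank.  (the south bank: 3G 2P; the north bank: 3G 3P)
7. 2 guards and 1 prisoner → the north bank.  (the south bank: 1G 1P; the north bank: 5G 4P)
8. 1 guard ← the south bank.  (the south bank: 2G 1P; the north bank: 4G 4P)
9. 2 guards and 1 prisoner → the north bank.  (the south bank: 0G 0P; the north bank: 6G 5P)

Yes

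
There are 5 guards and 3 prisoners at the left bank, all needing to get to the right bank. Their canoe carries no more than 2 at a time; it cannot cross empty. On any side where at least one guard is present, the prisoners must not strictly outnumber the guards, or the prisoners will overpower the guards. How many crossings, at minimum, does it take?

13

Counting alone: each trip to the right bank takes at most 2 across and each return brings at least 1 back, so after t trips out (and t−1 returns) at most 2t − (t−1) of the 8 are across; that first reaches 8 at t = 7, so at least 13 crossings are needed.
The plan below uses exactly 13 crossings, so it is optimal:
1. 2 prisoners → the right bank.  (the left bank: 5G 1P; the right bank: 0G 2P)
2. 1 prisoner ← the left bank.  (the left bank: 5G 2P; the right bank: 0G 1P)
3. 2 prisoners → the right bank.  (the left bank: 5G 0P; the right bank: 0G 3P)
4. 1 prisoner ← the left bank.  (the left bank: 5G 1P; the right bank: 0G 2P)
5. 2 guards → the right bank.  (the left bank: 3G 1P; the right bank: 2G 2P)
6. 1 prisoner ← the left bank.  (the left bank: 3G 2P; the right bank: 2G 1P)
7. 1 guard and 1 prisoner → the right bank.  (the left bank: 2G 1P; the right bank: 3G 2P)
8. 1 prisoner ← the left bank.  (the left bank: 2G 2P; the right bank: 3G 1P)
9. 2 prisoners → the right bank.  (the left bank: 2G 0P; the right bank: 3G 3P)
10. 1 prisoner ← the left bank.  (the left bank: 2G 1P; the right bank: 3G 2P)
11. 1 guard and 1 prisoner → the right bank.  (the left bank: 1G 0P; the right bank: 4G 3P)
12. 1 prisoner ← the left bank.  (the left bank: 1G 1P; the right bank: 4G 2P)
13. 1 guard and 1 prisoner → the right bank.  (the left bank: 0G 0P; the right bank: 5G 3P)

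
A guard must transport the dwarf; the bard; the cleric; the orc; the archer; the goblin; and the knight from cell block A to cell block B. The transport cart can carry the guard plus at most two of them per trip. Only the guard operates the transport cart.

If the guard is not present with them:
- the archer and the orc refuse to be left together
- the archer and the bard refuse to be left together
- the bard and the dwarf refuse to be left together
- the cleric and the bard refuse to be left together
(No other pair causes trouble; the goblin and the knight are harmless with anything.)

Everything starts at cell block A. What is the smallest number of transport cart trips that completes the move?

7

Counting alone: the guard can take at most 2 across per trip to cell block B, so moving all 7 needs at least 4 loaded trips out, with a return between consecutive ones — at least 7 crossings.
The plan below uses exactly 7 crossings, so it is optimal:
1. Guard goes to cell block B with the bard and the orc.  [cell block A: the archer, the cleric, the dwarf, the goblin, the knight | cell block B: the bard, the orc]
2. Guard goes back to cell block A alone.  [cell block A: the archer, the cleric, the dwarf, the goblin, the knight | cell block B: the bard, the orc]
3. Guard goes to cell block B with the goblin and the knight.  [cell block A: the archer, the cleric, the dwarf | cell block B: the bard, the goblin, the knight, the orc]
4. Guard goes back to cell block A alone.  [cell block A: the archer, the cleric, the dwarf | cell block B: the bard, the goblin, the knight, the orc]
5. Guard goes to cell block B with the cleric and the dwarf.  [cell block A: the archer | cell block B: the bard, the cleric, the dwarf, the goblin, the knight, the orc]
6. Guard goes back to cell block A with the bard.  [cell block A: the archer, the bard | cell block B: the cleric, the dwarf, the goblin, the knight, the orc]
7. Guard goes to cell block B with the archer and the bard.  [cell block A: — | cell block B: the archer, the bard, the cleric, the dwarf, the goblin, the knight, the orc]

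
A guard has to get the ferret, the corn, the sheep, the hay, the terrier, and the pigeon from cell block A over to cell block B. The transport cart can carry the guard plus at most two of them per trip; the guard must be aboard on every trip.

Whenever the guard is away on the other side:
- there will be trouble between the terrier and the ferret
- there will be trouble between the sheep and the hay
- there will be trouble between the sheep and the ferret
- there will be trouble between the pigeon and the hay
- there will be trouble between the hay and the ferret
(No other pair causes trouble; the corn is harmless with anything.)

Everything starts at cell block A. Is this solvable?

Yes

1. Guard goes to cell block B with the ferret and the hay.
2. Guard goes back to cell block A with the ferret.
3. Guard goes to cell block B with the corn and the ferret.
4. Guard goes back to cell block A with the ferret.
5. Guard goes to cell block B with the ferret and the terrier.
6. Guard goes back to cell block A with the ferret.
7. Guard goes to cell block B with the pigeon and the sheep.
8. Guard goes back to cell block A with the hay.
9. Guard goes to cell block B with the ferret and the hay.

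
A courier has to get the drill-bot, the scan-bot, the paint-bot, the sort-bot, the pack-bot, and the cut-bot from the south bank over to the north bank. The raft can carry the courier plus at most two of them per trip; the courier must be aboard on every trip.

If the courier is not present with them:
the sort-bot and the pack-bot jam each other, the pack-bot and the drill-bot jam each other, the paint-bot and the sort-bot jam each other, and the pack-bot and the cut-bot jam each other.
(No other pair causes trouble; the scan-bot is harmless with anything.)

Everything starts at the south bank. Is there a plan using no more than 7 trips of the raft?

Yes — this plan uses 7 crossings (≤ 7):
1. Courier goes to the north bank with the pack-bot and the paint-bot.
2. Courier goes back to the south bank alone.
3. Courier goes to the north bank with the scan-bot.
4. Courier goes back to the south bank alone.
5. Courier goes to the north bank with the cut-bot and the drill-bot.
6. Courier goes back to the south bank with the pack-bot.
7. Courier goes to the north bank with the pack-bot and the sort-bot.

Yes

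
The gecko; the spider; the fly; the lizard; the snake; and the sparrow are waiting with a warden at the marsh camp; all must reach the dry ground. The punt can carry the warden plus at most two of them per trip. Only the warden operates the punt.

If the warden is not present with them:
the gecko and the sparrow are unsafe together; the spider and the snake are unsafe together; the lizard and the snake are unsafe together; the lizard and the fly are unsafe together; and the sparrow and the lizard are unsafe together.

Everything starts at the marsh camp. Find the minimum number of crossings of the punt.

Whatever the first load, the items left behind include a forbidden pair without the warden. No opening move is safe, so no plan exists.

impossible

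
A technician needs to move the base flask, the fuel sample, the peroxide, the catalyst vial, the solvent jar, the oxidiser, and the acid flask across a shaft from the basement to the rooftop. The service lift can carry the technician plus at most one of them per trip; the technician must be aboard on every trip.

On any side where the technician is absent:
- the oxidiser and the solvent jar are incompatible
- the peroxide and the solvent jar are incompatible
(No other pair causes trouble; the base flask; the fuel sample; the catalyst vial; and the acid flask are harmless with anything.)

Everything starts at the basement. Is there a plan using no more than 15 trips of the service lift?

Yes

Yes — this plan uses 15 crossings (≤ 15):
1. Technician goes to the rooftop with the solvent jar.  [the basement: the acid flask, the base flask, the catalyst vial, the fuel sample, the oxidiser, the peroxide | the rooftop: the solvent jar]
2. Technician goes back to the basement alone.  [the basement: the acid flask, the base flask, the catalyst vial, the fuel sample, the oxidiser, the peroxide | the rooftop: the solvent jar]
3. Technician goes to the rooftop with the base flask.  [the basement: the acid flask, the catalyst vial, the fuel sample, the oxidiser, the peroxide | the rooftop: the base flask, the solvent jar]
4. Technician goes back to the basement alone.  [the basement: the acid flask, the catalyst vial, the fuel sample, the oxidiser, the peroxide | the rooftop: the base flask, the solvent jar]
5. Technician goes to the rooftop with the fuel sample.  [the basement: the acid flask, the catalyst vial, the oxidiser, the peroxide | the rooftop: the base flask, the fuel sample, the solvent jar]
6. Technician goes back to the basement alone.  [the basement: the acid flask, the catalyst vial, the oxidiser, the peroxide | the rooftop: the base flask, the fuel sample, the solvent jar]
7. Technician goes to the rooftop with the peroxide.  [the basement: the acid flask, the catalyst vial, the oxidiser | the rooftop: the base flask, the fuel sample, the peroxide, the solvent jar]
8. Technician goes back to the basement with the solvent jar.  [the basement: the acid flask, the catalyst vial, the oxidiser, the solvent jar | the rooftop: the base flask, the fuel sample, the peroxide]
9. Technician goes to the rooftop with the oxidiser.  [the basement: the acid flask, the catalyst vial, the solvent jar | the rooftop: the base flask, the fuel sample, the oxidiser, the peroxide]
10. Technician goes back to the basement alone.  [the basement: the acid flask, the catalyst vial, the solvent jar | the rooftop: the base flask, the fuel sample, the oxidiser, the peroxide]
11. Technician goes to the rooftop with the catalyst vial.  [the basement: the acid flask, the solvent jar | the rooftop: the base flask, the catalyst vial, the fuel sample, the oxidiser, the peroxide]
12. Technician goes back to the basement alone.  [the basement: the acid flask, the solvent jar | the rooftop: the base flask, the catalyst vial, the fuel sample, the oxidiser, the peroxide]
13. Technician goes to the rooftop with the acid flask.  [the basement: the solvent jar | the rooftop: the acid flask, the base flask, the catalyst vial, the fuel sample, the oxidiser, the peroxide]
14. Technician goes back to the basement alone.  [the basement: the solvent jar | the rooftop: the acid flask, the base flask, the catalyst vial, the fuel sample, the oxidiser, the peroxide]
15. Technician goes to the rooftop with the solvent jar.  [the basement: — | the rooftop: the acid flask, the base flask, the catalyst vial, the fuel sample, the oxidiser, the peroxide, the solvent jar]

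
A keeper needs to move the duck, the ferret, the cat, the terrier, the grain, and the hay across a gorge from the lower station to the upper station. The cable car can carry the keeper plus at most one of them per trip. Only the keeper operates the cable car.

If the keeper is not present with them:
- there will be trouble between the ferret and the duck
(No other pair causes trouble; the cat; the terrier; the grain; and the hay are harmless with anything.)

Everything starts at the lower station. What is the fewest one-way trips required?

Counting alone: the keeper can take at most 1 across per trip to the upper station, so moving all 6 needs at least 6 loaded trips out, with a return between consecutive ones — at least 11 crossings.
The plan below uses exactly 11 crossings, so it is optimal:
1. Keeper goes to the upper station with the duck.
2. Keeper goes back to the lower station alone.
3. Keeper goes to the upper station with the cat.
4. Keeper goes back to the lower station alone.
5. Keeper goes to the upper station with the terrier.
6. Keeper goes back to the lower station alone.
7. Keeper goes to the upper station with the grain.
8. Keeper goes back to the lower station alone.
9. Keeper goes to the upper station with the hay.
10. Keeper goes back to the lower station alone.
11. Keeper goes to the upper station with the ferret.

11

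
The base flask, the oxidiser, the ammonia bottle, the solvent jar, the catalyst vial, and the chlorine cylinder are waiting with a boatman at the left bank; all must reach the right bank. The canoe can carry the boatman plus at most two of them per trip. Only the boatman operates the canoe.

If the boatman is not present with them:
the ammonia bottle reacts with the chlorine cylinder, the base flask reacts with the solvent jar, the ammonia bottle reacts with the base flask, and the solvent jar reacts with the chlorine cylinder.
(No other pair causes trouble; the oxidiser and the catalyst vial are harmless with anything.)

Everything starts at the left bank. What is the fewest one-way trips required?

Counting alone: the boatman can take at most 2 across per trip to the right bank, so moving all 6 needs at least 3 loaded trips out, with a return between consecutive ones — at least 5 crossings.
The plan below uses exactly 5 crossings, so it is optimal:
1. Boatman goes to the right bank with the base flask and the chlorine cylinder.  [the left bank: the ammonia bottle, the catalyst vial, the oxidiser, the solvent jar | the right bank: the base flask, the chlorine cylinder]
2. Boatman goes back to the left bank alone.  [the left bank: the ammonia bottle, the catalyst vial, the oxidiser, the solvent jar | the right bank: the base flask, the chlorine cylinder]
3. Boatman goes to the right bank with the catalyst vial and the oxidiser.  [the left bank: the ammonia bottle, the solvent jar | the right bank: the base flask, the catalyst vial, the chlorine cylinder, the oxidiser]
4. Boatman goes back to the left bank alone.  [the left bank: the ammonia bottle, the solvent jar | the right bank: the base flask, the catalyst vial, the chlorine cylinder, the oxidiser]
5. Boatman goes to the right bank with the ammonia bottle and the solvent jar.  [the left bank: — | the right bank: the ammonia bottle, the base flask, the catalyst vial, the chlorine cylinder, the oxidiser, the solvent jar]

5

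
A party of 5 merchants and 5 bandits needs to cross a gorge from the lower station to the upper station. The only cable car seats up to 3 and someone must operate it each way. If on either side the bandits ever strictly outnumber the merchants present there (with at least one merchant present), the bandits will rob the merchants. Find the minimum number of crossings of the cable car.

11

Counting alone: each trip to the upper station takes at most 3 across and each return brings at least 1 back, so after t trips out (and t−1 returns) at most 3t − (t−1) of the 10 are across; that first reaches 10 at t = 5, so at least 9 crossings are needed.
The safety rule pushes this higher. Following every safe sequence of crossings, the most of the 10 that can be at the upper station as the cable car arrives there on crossing 9 is 9 — never all 10.
So no plan with fewer than 11 crossings exists, and this one achieves 11:
1. 2 bandits → the upper station.  (the lower station: 5M 3B; the upper station: 0M 2B)
2. 1 bandit ← the lower station.  (the lower station: 5M 4B; the upper station: 0M 1B)
3. 3 bandits → the upper station.  (the lower station: 5M 1B; the upper station: 0M 4B)
4. 1 bandit ← the lower station.  (the lower station: 5M 2B; the upper station: 0M 3B)
5. 3 merchants → the upper station.  (the lower station: 2M 2B; the upper station: 3M 3B)
6. 1 merchant and 1 bandit ← the lower station.  (the lower station: 3M 3B; the upper station: 2M 2B)
7. 3 merchants → the upper station.  (the lower station: 0M 3B; the upper station: 5M 2B)
8. 1 bandit ← the lower station.  (the lower station: 0M 4B; the upper station: 5M 1B)
9. 2 bandits → the upper station.  (the lower station: 0M 2B; the upper station: 5M 3B)
10. 1 bandit ← the lower station.  (the lower station: 0M 3B; the upper station: 5M 2B)
11. 3 bandits → the upper station.  (the lower station: 0M 0B; the upper station: 5M 5B)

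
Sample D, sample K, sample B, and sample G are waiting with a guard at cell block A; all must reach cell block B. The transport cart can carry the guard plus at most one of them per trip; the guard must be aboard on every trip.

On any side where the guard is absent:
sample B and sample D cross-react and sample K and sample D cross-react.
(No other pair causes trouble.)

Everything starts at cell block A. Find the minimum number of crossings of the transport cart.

9

Counting alone: the guard can take at most 1 across per trip to cell block B, so moving all 4 needs at least 4 loaded trips out, with a return between consecutive ones — at least 7 crossings.
The safety rule pushes this higher. Following every safe sequence of crossings, the most of the 4 that can be at cell block B as the transport cart arrives there on crossing 7 is 3 — never all 4.
So no plan with fewer than 9 crossings exists, and this one achieves 9:
1. Guard goes to cell block B with sample D.  [cell block A: sample B, sample G, sample K | cell block B: sample D]
2. Guard goes back to cell block A alone.  [cell block A: sample B, sample G, sample K | cell block B: sample D]
3. Guard goes to cell block B with sample K.  [cell block A: sample B, sample G | cell block B: sample D, sample K]
4. Guard goes back to cell block A with sample D.  [cell block A: sample B, sample D, sample G | cell block B: sample K]
5. Guard goes to cell block B with sample B.  [cell block A: sample D, sample G | cell block B: sample B, sample K]
6. Guard goes back to cell block A alone.  [cell block A: sample D, sample G | cell block B: sample B, sample K]
7. Guard goes to cell block B with sample G.  [cell block A: sample D | cell block B: sample B, sample G, sample K]
8. Guard goes back to cell block A alone.  [cell block A: sample D | cell block B: sample B, sample G, sample K]
9. Guard goes to cell block B with sample D.  [cell block A: — | cell block B: sample B, sample D, sample G, sample K]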